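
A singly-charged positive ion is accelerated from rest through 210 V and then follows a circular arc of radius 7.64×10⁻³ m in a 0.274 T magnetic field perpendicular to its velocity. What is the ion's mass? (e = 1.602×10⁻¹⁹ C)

Combine |q|V = ½mv² and r = mv/(|q|B): eliminate v to get m = qB²r²/(2V).
m = (1.602×10⁻¹⁹)(0.274)²(7.64×10⁻³)²/(2·210) ≈ 1.67×10⁻²⁷ kg.

m ≈ 1.67×10⁻²⁷ kg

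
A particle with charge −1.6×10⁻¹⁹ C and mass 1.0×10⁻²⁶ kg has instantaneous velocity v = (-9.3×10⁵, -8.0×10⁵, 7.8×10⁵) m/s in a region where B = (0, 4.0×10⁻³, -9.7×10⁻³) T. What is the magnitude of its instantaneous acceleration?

|a| ≈ 1.73×10¹¹ m/s²

v×B = (4640, -9020, -3720) N/C.
F = q v×B = (−1.6×10⁻¹⁹ C)·(4640, -9020, -3720) = (-7.42×10⁻¹⁶, 1.44×10⁻¹⁵, 5.95×10⁻¹⁶) N.
|a| = |F|/m = 1.729×10⁻¹⁵/1.0×10⁻²⁶ ≈ 1.73×10¹¹ m/s².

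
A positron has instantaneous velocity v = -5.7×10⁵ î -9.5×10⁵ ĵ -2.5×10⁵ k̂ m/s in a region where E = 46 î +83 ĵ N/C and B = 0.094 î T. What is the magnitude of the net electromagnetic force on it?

v×B = (0, -2.35×10⁴, 8.93×10⁴) N/C.
E + v×B = (46.0, -2.34×10⁴, 8.93×10⁴) N/C.
F = q(E + v×B) = (1.602×10⁻¹⁹ C)·(46.0, -2.34×10⁴, 8.93×10⁴) = (7.37×10⁻¹⁸, -3.75×10⁻¹⁵, 1.43×10⁻¹⁴) N.
|F| = 1.48×10⁻¹⁴ N.

|F| ≈ 1.48×10⁻¹⁴ N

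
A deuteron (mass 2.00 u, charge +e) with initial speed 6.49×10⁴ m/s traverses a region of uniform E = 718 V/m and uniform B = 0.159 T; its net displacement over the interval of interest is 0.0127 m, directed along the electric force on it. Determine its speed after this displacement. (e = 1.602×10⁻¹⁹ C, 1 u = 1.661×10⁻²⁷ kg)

B does no work; ΔKE = |q|E d.
½mv_f² = ½mv₀² + |q|Ed = ½(3.322×10⁻²⁷)(6.49×10⁴)² + (1.602×10⁻¹⁹)(718)(0.0127) ≈ 6.996×10⁻¹⁸ J + 1.461×10⁻¹⁸ J ≈ 8.457×10⁻¹⁸ J.
v_f = √(2·8.457×10⁻¹⁸/3.322×10⁻²⁷) ≈ 7.14×10⁴ m/s.

v_f ≈ 7.14×10⁴ m/s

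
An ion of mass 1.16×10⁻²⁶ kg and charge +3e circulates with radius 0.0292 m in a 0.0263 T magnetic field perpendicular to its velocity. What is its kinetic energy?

KE ≈ 5.87×10⁻¹⁸ J

v = |q|Br/m, then KE = ½mv² = (qBr)²/(2m).
v = (4.806×10⁻¹⁹)(0.0263)(0.0292)/1.16×10⁻²⁶ ≈ 3.182×10⁴ m/s.
KE = ½(1.16×10⁻²⁶)(3.182×10⁴)² ≈ 5.87×10⁻¹⁸ J.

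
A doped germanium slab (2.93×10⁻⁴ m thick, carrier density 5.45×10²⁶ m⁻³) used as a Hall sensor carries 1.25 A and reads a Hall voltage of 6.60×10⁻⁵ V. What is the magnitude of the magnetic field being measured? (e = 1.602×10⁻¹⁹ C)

B ≈ 1.35 T

From V_H = IB/(n e t), B = V_H n e t / I.
B = (6.60×10⁻⁵)(5.45×10²⁶)(1.602×10⁻¹⁹)(2.93×10⁻⁴)/1.25 ≈ 1.35 T.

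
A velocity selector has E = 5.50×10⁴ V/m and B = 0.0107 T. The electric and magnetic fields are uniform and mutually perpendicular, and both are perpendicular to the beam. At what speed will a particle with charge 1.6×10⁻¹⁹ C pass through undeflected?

v = 5.14×10⁶ m/s

For undeflected motion the electric and magnetic forces balance: qE = qvB.
v = E/B = 5.50×10⁴/0.0107 = 5.14×10⁶ m/s.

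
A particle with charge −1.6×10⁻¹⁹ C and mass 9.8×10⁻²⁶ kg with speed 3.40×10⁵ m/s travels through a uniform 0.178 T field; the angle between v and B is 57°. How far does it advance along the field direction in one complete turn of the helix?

v∥ = v cosθ = 3.40×10⁵·cos57° ≈ 1.852×10⁵ m/s.
T = 2πm/(|q|B) = 2π(9.8×10⁻²⁶)/((1.6×10⁻¹⁹)(0.178)) ≈ 2.162×10⁻⁵ s.
pitch = v∥ T = (1.852×10⁵)(2.162×10⁻⁵) ≈ 4.00 m.

p ≈ 4.00 m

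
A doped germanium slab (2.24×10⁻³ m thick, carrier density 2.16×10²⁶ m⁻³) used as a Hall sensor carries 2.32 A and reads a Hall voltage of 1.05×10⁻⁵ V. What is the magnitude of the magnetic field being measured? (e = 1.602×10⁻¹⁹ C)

B ≈ 0.351 T

From V_H = IB/(n e t), B = V_H n e t / I.
B = (1.05×10⁻⁵)(2.16×10²⁶)(1.602×10⁻¹⁹)(2.24×10⁻³)/2.32 ≈ 0.351 T.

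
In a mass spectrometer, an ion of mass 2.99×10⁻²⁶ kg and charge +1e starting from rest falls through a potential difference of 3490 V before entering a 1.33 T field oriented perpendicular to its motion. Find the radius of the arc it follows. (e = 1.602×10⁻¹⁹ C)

r ≈ 0.0271 m

Acceleration: |q|V = ½mv² ⇒ v = √(2|q|V/m) = √(2·1.602×10⁻¹⁹·3490/2.99×10⁻²⁶) ≈ 1.934×10⁵ m/s.
In the field: r = mv/(|q|B) = (2.99×10⁻²⁶)(1.934×10⁵)/((1.602×10⁻¹⁹)(1.33)) ≈ 0.0271 m.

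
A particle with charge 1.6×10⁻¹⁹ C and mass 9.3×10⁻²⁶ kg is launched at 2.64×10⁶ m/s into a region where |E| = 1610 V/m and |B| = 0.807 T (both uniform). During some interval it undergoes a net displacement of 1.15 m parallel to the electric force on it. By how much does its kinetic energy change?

ΔKE ≈ 2.96×10⁻¹⁶ J

The magnetic force is always ⟂ v and does no work; only the electric force changes KE.
ΔKE = F_E · d = |q|E d = (1.6×10⁻¹⁹)(1610)(1.15) ≈ 2.96×10⁻¹⁶ J.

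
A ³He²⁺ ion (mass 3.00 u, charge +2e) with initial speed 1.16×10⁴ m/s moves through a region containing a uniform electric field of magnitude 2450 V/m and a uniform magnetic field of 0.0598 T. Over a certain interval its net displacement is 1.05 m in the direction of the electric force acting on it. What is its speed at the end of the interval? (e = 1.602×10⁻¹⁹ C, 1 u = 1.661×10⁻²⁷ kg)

B does no work; ΔKE = |q|E d.
½mv_f² = ½mv₀² + |q|Ed = ½(4.983×10⁻²⁷)(1.16×10⁴)² + (3.204×10⁻¹⁹)(2450)(1.05) ≈ 3.353×10⁻¹⁹ J + 8.242×10⁻¹⁶ J ≈ 8.246×10⁻¹⁶ J.
v_f = √(2·8.246×10⁻¹⁶/4.983×10⁻²⁷) ≈ 5.75×10⁵ m/s.

v_f ≈ 5.75×10⁵ m/s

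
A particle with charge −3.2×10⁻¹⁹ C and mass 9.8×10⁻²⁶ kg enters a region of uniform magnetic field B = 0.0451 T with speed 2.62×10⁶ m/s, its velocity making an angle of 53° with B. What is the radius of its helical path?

v⊥ = v sinθ = 2.62×10⁶·sin53° ≈ 2.092×10⁶ m/s.
r = m v⊥/(|q|B) = (9.8×10⁻²⁶)(2.092×10⁶)/((3.2×10⁻¹⁹)(0.0451)) ≈ 14.2 m.

r ≈ 14.2 m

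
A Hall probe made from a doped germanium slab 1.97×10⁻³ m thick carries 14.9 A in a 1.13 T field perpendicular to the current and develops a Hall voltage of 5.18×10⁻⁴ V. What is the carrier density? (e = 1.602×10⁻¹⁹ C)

From V_H = IB/(n e t), n = IB/(V_H e t).
n = (14.9)(1.13)/((5.18×10⁻⁴)(1.602×10⁻¹⁹)(1.97×10⁻³)) ≈ 1.03×10²⁶ m⁻³.

n ≈ 1.03×10²⁶ m⁻³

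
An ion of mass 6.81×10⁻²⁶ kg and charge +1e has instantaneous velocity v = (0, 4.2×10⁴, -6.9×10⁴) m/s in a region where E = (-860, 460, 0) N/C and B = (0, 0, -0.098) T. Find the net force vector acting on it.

v×B = (-4120, 0, 0) N/C.
E + v×B = (-4980, 460, 0) N/C.
F = q(E + v×B) = (1.602×10⁻¹⁹ C)·(-4980, 460, 0) = (-7.97×10⁻¹⁶, 7.37×10⁻¹⁷, 0) N.

F ≈ (-7.97×10⁻¹⁶, 7.37×10⁻¹⁷, 0) N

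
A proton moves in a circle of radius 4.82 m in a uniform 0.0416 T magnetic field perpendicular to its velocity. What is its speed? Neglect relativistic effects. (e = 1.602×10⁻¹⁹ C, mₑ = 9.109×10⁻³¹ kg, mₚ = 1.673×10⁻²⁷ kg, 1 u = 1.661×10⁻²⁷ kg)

From |q|vB = mv²/r, v = |q|Br/m.
v = (1.602×10⁻¹⁹)(0.0416)(4.82)/1.673×10⁻²⁷ ≈ 1.92×10⁷ m/s.

v ≈ 1.92×10⁷ m/s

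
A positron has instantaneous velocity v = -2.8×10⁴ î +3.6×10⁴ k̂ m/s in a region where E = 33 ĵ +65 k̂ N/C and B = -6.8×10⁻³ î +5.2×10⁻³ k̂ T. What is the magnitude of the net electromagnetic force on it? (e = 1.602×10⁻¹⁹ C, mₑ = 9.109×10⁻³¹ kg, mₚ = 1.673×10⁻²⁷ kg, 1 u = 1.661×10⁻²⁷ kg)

v×B = (0, -99.2, 0) N/C.
E + v×B = (0, -66.2, 65.0) N/C.
F = q(E + v×B) = (1.602×10⁻¹⁹ C)·(0, -66.2, 65.0) = (0, -1.06×10⁻¹⁷, 1.04×10⁻¹⁷) N.
|F| = 1.49×10⁻¹⁷ N.

|F| ≈ 1.49×10⁻¹⁷ N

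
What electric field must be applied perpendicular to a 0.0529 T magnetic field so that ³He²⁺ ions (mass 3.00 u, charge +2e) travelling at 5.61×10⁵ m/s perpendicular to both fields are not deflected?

For straight-line motion qE = qvB, so E = vB.
E = 5.61×10⁵ × 0.0529 = 2.97×10⁴ V/m.

E = 2.97×10⁴ V/m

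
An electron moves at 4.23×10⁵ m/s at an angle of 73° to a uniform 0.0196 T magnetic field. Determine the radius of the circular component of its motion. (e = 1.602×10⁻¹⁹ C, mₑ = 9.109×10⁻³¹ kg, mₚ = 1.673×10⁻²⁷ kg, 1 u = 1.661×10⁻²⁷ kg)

r ≈ 1.17×10⁻⁴ m

v⊥ = v sinθ = 4.23×10⁵·sin73° ≈ 4.045×10⁵ m/s.
r = m v⊥/(|q|B) = (9.109×10⁻³¹)(4.045×10⁵)/((1.602×10⁻¹⁹)(0.0196)) ≈ 1.17×10⁻⁴ m.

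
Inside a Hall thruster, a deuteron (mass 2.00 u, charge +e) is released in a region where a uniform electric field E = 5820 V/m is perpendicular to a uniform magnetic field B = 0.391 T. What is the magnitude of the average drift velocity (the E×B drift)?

v_d ≈ 1.49×10⁴ m/s

In crossed fields the guiding centre drifts at v_d = |E×B|/B² = E/B, independent of charge and mass.
v_d = 5820/0.391 = 1.49×10⁴ m/s.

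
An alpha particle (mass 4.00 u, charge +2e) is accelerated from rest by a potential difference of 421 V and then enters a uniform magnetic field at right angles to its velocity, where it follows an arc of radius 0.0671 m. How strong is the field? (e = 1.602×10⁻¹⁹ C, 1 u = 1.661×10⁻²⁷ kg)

v = √(2|q|V/m) = √(2·3.204×10⁻¹⁹·421/6.644×10⁻²⁷) ≈ 2.015×10⁵ m/s.
B = mv/(|q|r) = (6.644×10⁻²⁷)(2.015×10⁵)/((3.204×10⁻¹⁹)(0.0671)) ≈ 0.0623 T.

B ≈ 0.0623 T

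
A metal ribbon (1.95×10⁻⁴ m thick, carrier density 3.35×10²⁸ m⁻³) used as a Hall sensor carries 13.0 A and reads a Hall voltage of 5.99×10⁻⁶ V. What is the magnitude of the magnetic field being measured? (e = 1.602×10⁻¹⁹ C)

B ≈ 0.482 T

From V_H = IB/(n e t), B = V_H n e t / I.
B = (5.99×10⁻⁶)(3.35×10²⁸)(1.602×10⁻¹⁹)(1.95×10⁻⁴)/13.0 ≈ 0.482 T.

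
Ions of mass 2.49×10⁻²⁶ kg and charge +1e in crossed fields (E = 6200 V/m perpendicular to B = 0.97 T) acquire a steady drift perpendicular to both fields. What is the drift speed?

v_d ≈ 6400 m/s

The steady drift has the magnetic force balancing the electric force, so v_d = E/B.
v_d = 6200/0.97 = 6400 m/s.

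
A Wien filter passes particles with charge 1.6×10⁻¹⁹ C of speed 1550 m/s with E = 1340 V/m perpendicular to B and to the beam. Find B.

B = 0.865 T

Balance of forces in the selector: qE = qvB ⇒ B = E/v.
B = 1340/1550 = 0.865 T.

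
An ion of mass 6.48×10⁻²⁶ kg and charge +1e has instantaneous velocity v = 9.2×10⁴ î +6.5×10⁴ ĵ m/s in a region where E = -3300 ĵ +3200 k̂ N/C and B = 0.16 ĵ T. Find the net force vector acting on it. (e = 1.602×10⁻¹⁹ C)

v×B = (0, 0, 1.47×10⁴) N/C.
E + v×B = (0, -3300, 1.79×10⁴) N/C.
F = q(E + v×B) = (1.602×10⁻¹⁹ C)·(0, -3300, 1.79×10⁴) = (0, -5.29×10⁻¹⁶, 2.87×10⁻¹⁵) N.

F ≈ (0, -5.29×10⁻¹⁶, 2.87×10⁻¹⁵) N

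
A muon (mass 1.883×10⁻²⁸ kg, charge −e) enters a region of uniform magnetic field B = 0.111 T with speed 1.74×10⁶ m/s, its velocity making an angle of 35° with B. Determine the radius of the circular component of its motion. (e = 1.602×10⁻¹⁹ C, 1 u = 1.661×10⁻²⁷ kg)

r ≈ 0.0106 m

v⊥ = v sinθ = 1.74×10⁶·sin35° ≈ 9.980×10⁵ m/s.
r = m v⊥/(|q|B) = (1.883×10⁻²⁸)(9.980×10⁵)/((1.602×10⁻¹⁹)(0.111)) ≈ 0.0106 m.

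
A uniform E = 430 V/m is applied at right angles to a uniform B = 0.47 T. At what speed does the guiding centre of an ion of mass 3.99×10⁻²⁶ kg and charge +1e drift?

In crossed fields the guiding centre drifts at v_d = |E×B|/B² = E/B, independent of charge and mass.
v_d = 430/0.47 = 910 m/s.

v_d ≈ 910 m/s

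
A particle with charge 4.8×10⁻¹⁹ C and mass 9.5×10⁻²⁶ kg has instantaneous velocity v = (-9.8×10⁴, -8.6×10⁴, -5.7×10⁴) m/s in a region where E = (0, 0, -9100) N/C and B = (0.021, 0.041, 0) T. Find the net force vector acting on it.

F ≈ (1.12×10⁻¹⁵, -5.75×10⁻¹⁶, -5.43×10⁻¹⁵) N

v×B = (2340, -1200, -2210) N/C.
E + v×B = (2340, -1200, -1.13×10⁴) N/C.
F = q(E + v×B) = (4.8×10⁻¹⁹ C)·(2340, -1200, -1.13×10⁴) = (1.12×10⁻¹⁵, -5.75×10⁻¹⁶, -5.43×10⁻¹⁵) N.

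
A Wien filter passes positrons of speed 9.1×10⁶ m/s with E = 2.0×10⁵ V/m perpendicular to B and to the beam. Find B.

B = 0.022 T

Balance of forces in the selector: qE = qvB ⇒ B = E/v.
B = 2.0×10⁵/9.1×10⁶ = 0.022 T.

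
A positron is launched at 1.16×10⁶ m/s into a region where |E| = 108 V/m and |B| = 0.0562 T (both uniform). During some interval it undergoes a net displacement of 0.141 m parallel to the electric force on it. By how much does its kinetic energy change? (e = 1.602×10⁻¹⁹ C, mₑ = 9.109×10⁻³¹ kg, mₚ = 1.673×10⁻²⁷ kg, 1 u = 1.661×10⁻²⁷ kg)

ΔKE ≈ 2.44×10⁻¹⁸ J

The magnetic force is always ⟂ v and does no work; only the electric force changes KE.
ΔKE = F_E · d = |q|E d = (1.602×10⁻¹⁹)(108)(0.141) ≈ 2.44×10⁻¹⁸ J.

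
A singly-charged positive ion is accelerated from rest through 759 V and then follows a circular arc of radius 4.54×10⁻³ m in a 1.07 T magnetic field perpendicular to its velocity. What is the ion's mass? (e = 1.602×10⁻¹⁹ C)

Combine |q|V = ½mv² and r = mv/(|q|B): eliminate v to get m = qB²r²/(2V).
m = (1.602×10⁻¹⁹)(1.07)²(4.54×10⁻³)²/(2·759) ≈ 2.49×10⁻²⁷ kg.

m ≈ 2.49×10⁻²⁷ kg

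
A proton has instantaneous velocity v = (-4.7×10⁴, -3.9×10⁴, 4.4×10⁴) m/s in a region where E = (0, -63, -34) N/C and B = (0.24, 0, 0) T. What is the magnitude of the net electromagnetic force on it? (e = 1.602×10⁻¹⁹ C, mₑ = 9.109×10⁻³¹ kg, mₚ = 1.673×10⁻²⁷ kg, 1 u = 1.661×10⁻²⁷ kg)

|F| ≈ 2.25×10⁻¹⁵ N

v×B = (0, 1.06×10⁴, 9360) N/C.
E + v×B = (0, 1.05×10⁴, 9330) N/C.
F = q(E + v×B) = (1.602×10⁻¹⁹ C)·(0, 1.05×10⁴, 9330) = (0, 1.68×10⁻¹⁵, 1.49×10⁻¹⁵) N.
|F| = 2.25×10⁻¹⁵ N.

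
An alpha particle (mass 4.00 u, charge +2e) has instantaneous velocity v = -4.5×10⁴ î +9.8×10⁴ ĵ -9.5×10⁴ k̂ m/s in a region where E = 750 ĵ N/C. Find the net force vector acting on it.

F ≈ (0, 2.40×10⁻¹⁶, 0) N

Only an electric field acts, so F = qE = (3.204×10⁻¹⁹ C)·(0, 750, 0) = (0, 2.40×10⁻¹⁶, 0) N.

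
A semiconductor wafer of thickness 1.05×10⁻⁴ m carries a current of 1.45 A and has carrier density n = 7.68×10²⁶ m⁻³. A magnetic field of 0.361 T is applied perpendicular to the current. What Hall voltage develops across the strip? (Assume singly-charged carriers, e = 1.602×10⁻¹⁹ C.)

V_H ≈ 4.05×10⁻⁵ V

V_H = IB/(n e t).
V_H = (1.45)(0.361)/((7.68×10²⁶)(1.602×10⁻¹⁹)(1.05×10⁻⁴)) ≈ 4.05×10⁻⁵ V.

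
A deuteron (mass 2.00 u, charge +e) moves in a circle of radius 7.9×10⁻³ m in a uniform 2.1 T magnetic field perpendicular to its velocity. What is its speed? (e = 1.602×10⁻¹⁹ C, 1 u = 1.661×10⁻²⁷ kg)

From |q|vB = mv²/r, v = |q|Br/m.
v = (1.602×10⁻¹⁹)(2.1)(7.9×10⁻³)/3.322×10⁻²⁷ ≈ 8.0×10⁵ m/s.

v ≈ 8.0×10⁵ m/s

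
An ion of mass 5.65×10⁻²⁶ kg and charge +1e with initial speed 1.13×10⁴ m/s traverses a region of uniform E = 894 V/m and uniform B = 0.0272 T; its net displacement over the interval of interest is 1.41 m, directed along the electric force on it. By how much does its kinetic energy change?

The magnetic force is always ⟂ v and does no work; only the electric force changes KE.
ΔKE = F_E · d = |q|E d = (1.602×10⁻¹⁹)(894)(1.41) ≈ 2.02×10⁻¹⁶ J.

ΔKE ≈ 2.02×10⁻¹⁶ J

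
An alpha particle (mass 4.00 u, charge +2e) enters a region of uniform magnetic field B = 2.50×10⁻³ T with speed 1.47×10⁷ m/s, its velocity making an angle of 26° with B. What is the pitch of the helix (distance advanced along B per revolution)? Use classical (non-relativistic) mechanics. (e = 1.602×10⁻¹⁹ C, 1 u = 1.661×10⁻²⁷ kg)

v∥ = v cosθ = 1.47×10⁷·cos26° ≈ 1.321×10⁷ m/s.
T = 2πm/(|q|B) = 2π(6.644×10⁻²⁷)/((3.204×10⁻¹⁹)(2.50×10⁻³)) ≈ 5.212×10⁻⁵ s.
pitch = v∥ T = (1.321×10⁷)(5.212×10⁻⁵) ≈ 689 m.

p ≈ 689 m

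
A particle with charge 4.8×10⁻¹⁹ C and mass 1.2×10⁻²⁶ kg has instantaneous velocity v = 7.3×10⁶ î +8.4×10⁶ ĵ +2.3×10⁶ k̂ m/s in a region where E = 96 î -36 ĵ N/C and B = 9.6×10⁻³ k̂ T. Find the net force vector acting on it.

v×B = (8.06×10⁴, -7.01×10⁴, 0) N/C.
E + v×B = (8.07×10⁴, -7.01×10⁴, 0) N/C.
F = q(E + v×B) = (4.8×10⁻¹⁹ C)·(8.07×10⁴, -7.01×10⁴, 0) = (3.88×10⁻¹⁴, -3.37×10⁻¹⁴, 0) N.

F ≈ (3.88×10⁻¹⁴, -3.37×10⁻¹⁴, 0) N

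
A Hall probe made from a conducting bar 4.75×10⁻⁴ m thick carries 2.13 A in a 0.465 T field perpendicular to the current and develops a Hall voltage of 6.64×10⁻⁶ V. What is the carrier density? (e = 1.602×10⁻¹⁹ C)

From V_H = IB/(n e t), n = IB/(V_H e t).
n = (2.13)(0.465)/((6.64×10⁻⁶)(1.602×10⁻¹⁹)(4.75×10⁻⁴)) ≈ 1.96×10²⁷ m⁻³.

n ≈ 1.96×10²⁷ m⁻³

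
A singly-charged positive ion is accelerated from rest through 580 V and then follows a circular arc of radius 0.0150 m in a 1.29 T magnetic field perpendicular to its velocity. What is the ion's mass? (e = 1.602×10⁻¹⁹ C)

m ≈ 5.17×10⁻²⁶ kg

Combine |q|V = ½mv² and r = mv/(|q|B): eliminate v to get m = qB²r²/(2V).
m = (1.602×10⁻¹⁹)(1.29)²(0.0150)²/(2·580) ≈ 5.17×10⁻²⁶ kg.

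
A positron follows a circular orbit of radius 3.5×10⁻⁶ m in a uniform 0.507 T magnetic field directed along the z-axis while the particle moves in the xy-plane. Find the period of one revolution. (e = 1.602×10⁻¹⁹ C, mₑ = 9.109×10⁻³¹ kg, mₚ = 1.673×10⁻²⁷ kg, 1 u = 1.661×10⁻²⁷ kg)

T ≈ 7.05×10⁻¹¹ s

The cyclotron period depends only on m, q, B: T = 2πm/(|q|B).
T = 2π(9.109×10⁻³¹)/((1.602×10⁻¹⁹)(0.507)) ≈ 7.05×10⁻¹¹ s.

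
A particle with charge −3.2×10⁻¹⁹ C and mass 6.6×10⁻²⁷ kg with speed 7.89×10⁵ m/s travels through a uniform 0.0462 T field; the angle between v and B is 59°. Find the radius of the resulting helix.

r ≈ 0.302 m

v⊥ = v sinθ = 7.89×10⁵·sin59° ≈ 6.763×10⁵ m/s.
r = m v⊥/(|q|B) = (6.6×10⁻²⁷)(6.763×10⁵)/((3.2×10⁻¹⁹)(0.0462)) ≈ 0.302 m.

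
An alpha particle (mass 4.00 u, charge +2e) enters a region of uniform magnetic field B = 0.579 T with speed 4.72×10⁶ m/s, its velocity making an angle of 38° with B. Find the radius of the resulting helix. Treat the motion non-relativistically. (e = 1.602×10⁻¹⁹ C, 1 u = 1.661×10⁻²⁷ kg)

r ≈ 0.104 m

v⊥ = v sinθ = 4.72×10⁶·sin38° ≈ 2.906×10⁶ m/s.
r = m v⊥/(|q|B) = (6.644×10⁻²⁷)(2.906×10⁶)/((3.204×10⁻¹⁹)(0.579)) ≈ 0.104 m.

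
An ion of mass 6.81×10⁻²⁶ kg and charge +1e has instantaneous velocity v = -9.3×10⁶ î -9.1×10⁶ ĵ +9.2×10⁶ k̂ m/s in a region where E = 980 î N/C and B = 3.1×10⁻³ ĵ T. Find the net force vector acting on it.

F ≈ (-4.41×10⁻¹⁵, 0, -4.62×10⁻¹⁵) N

v×B = (-2.85×10⁴, 0, -2.88×10⁴) N/C.
E + v×B = (-2.75×10⁴, 0, -2.88×10⁴) N/C.
F = q(E + v×B) = (1.602×10⁻¹⁹ C)·(-2.75×10⁴, 0, -2.88×10⁴) = (-4.41×10⁻¹⁵, 0, -4.62×10⁻¹⁵) N.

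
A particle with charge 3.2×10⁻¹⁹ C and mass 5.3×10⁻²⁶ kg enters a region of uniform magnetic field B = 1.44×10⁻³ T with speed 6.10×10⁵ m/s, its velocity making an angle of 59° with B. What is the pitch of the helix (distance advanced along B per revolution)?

p ≈ 227 m

v∥ = v cosθ = 6.10×10⁵·cos59° ≈ 3.142×10⁵ m/s.
T = 2πm/(|q|B) = 2π(5.3×10⁻²⁶)/((3.2×10⁻¹⁹)(1.44×10⁻³)) ≈ 7.227×10⁻⁴ s.
pitch = v∥ T = (3.142×10⁵)(7.227×10⁻⁴) ≈ 227 m.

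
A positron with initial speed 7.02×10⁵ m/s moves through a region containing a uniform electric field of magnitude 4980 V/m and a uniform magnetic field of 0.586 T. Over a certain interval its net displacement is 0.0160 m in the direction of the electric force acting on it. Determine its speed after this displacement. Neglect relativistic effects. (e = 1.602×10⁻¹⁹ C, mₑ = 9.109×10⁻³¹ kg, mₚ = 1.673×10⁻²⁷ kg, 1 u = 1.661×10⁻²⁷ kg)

v_f ≈ 5.34×10⁶ m/s

B does no work; ΔKE = |q|E d.
½mv_f² = ½mv₀² + |q|Ed = ½(9.109×10⁻³¹)(7.02×10⁵)² + (1.602×10⁻¹⁹)(4980)(0.0160) ≈ 2.244×10⁻¹⁹ J + 1.276×10⁻¹⁷ J ≈ 1.299×10⁻¹⁷ J.
v_f = √(2·1.299×10⁻¹⁷/9.109×10⁻³¹) ≈ 5.34×10⁶ m/s.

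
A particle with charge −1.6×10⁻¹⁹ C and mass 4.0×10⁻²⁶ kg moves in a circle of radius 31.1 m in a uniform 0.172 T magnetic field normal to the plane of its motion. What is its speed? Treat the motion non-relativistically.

From |q|vB = mv²/r, v = |q|Br/m.
v = (1.6×10⁻¹⁹)(0.172)(31.1)/4.0×10⁻²⁶ ≈ 2.14×10⁷ m/s.

v ≈ 2.14×10⁷ m/s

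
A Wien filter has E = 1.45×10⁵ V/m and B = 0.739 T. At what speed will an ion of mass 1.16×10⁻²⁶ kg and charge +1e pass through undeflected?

v = 1.96×10⁵ m/s

For undeflected motion the electric and magnetic forces balance: qE = qvB.
v = E/B = 1.45×10⁵/0.739 = 1.96×10⁵ m/s.
The result is independent of the particle's charge and mass.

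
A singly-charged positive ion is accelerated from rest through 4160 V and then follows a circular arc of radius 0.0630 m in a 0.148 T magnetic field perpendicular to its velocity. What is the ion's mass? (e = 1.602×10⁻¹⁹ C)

m ≈ 1.67×10⁻²⁷ kg

Combine |q|V = ½mv² and r = mv/(|q|B): eliminate v to get m = qB²r²/(2V).
m = (1.602×10⁻¹⁹)(0.148)²(0.0630)²/(2·4160) ≈ 1.67×10⁻²⁷ kg.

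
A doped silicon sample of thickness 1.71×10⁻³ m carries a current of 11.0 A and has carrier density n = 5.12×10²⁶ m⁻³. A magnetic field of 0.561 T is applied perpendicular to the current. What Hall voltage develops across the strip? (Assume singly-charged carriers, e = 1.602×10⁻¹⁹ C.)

V_H ≈ 4.40×10⁻⁵ V

V_H = IB/(n e t).
V_H = (11.0)(0.561)/((5.12×10²⁶)(1.602×10⁻¹⁹)(1.71×10⁻³)) ≈ 4.40×10⁻⁵ V.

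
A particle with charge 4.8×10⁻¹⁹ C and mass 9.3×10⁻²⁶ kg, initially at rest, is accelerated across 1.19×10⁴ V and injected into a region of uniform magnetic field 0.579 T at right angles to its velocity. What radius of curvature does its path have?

r ≈ 0.117 m

Acceleration: |q|V = ½mv² ⇒ v = √(2|q|V/m) = √(2·4.8×10⁻¹⁹·1.19×10⁴/9.3×10⁻²⁶) ≈ 3.505×10⁵ m/s.
In the field: r = mv/(|q|B) = (9.3×10⁻²⁶)(3.505×10⁵)/((4.8×10⁻¹⁹)(0.579)) ≈ 0.117 m.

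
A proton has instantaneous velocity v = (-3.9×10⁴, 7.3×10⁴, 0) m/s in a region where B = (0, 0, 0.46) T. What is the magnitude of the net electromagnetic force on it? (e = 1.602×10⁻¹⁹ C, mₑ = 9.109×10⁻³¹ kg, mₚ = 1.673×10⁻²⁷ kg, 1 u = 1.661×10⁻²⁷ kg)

v×B = (3.36×10⁴, 1.79×10⁴, 0) N/C.
F = q v×B = (1.602×10⁻¹⁹ C)·(3.36×10⁴, 1.79×10⁴, 0) = (5.38×10⁻¹⁵, 2.87×10⁻¹⁵, 0) N.
|F| = 6.10×10⁻¹⁵ N.

|F| ≈ 6.10×10⁻¹⁵ N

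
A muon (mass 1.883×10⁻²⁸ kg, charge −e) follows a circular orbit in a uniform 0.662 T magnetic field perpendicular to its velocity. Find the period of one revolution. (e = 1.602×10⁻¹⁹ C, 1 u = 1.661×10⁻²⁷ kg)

T ≈ 1.12×10⁻⁸ s

The cyclotron period depends only on m, q, B: T = 2πm/(|q|B).
T = 2π(1.883×10⁻²⁸)/((1.602×10⁻¹⁹)(0.662)) ≈ 1.12×10⁻⁸ s.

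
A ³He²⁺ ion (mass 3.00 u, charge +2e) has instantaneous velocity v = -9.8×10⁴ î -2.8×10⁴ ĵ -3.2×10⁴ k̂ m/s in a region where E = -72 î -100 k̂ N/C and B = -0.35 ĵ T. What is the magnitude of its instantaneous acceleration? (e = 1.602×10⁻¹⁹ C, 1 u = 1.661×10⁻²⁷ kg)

v×B = (-1.12×10⁴, 0, 3.43×10⁴) N/C.
E + v×B = (-1.13×10⁴, 0, 3.42×10⁴) N/C.
F = q(E + v×B) = (3.204×10⁻¹⁹ C)·(-1.13×10⁴, 0, 3.42×10⁴) = (-3.61×10⁻¹⁵, 0, 1.10×10⁻¹⁴) N.
|a| = |F|/m = 1.154×10⁻¹⁴/4.983×10⁻²⁷ ≈ 2.32×10¹² m/s².

|a| ≈ 2.32×10¹² m/s²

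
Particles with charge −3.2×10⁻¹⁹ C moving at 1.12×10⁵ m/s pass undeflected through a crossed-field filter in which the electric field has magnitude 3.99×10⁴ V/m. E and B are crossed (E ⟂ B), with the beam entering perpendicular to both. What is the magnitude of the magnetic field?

Balance of forces in the selector: qE = qvB ⇒ B = E/v.
B = 3.99×10⁴/1.12×10⁵ = 0.356 T.

B = 0.356 T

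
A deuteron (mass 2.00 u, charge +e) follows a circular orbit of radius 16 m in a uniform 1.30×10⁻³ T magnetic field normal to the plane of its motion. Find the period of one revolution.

The cyclotron period depends only on m, q, B: T = 2πm/(|q|B).
T = 2π(3.322×10⁻²⁷)/((1.602×10⁻¹⁹)(1.30×10⁻³)) ≈ 1.00×10⁻⁴ s.

T ≈ 1.00×10⁻⁴ s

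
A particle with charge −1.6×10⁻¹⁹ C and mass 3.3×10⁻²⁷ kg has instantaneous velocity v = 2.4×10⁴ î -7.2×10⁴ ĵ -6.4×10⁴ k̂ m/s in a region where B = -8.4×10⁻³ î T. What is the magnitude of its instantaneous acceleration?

|a| ≈ 3.92×10¹⁰ m/s²

v×B = (0, 538, -605) N/C.
F = q v×B = (−1.6×10⁻¹⁹ C)·(0, 538, -605) = (0, -8.60×10⁻¹⁷, 9.68×10⁻¹⁷) N.
|a| = |F|/m = 1.295×10⁻¹⁶/3.3×10⁻²⁷ ≈ 3.92×10¹⁰ m/s².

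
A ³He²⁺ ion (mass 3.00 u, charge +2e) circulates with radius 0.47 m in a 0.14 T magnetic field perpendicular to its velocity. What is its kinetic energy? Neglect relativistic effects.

v = |q|Br/m, then KE = ½mv² = (qBr)²/(2m).
v = (3.204×10⁻¹⁹)(0.14)(0.47)/4.983×10⁻²⁷ ≈ 4.231×10⁶ m/s.
KE = ½(4.983×10⁻²⁷)(4.231×10⁶)² ≈ 4.5×10⁻¹⁴ J.

KE ≈ 4.5×10⁻¹⁴ J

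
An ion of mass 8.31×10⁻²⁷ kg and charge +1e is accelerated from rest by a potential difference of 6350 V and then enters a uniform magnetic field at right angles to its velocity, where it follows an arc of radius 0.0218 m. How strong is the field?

B ≈ 1.18 T

v = √(2|q|V/m) = √(2·1.602×10⁻¹⁹·6350/8.31×10⁻²⁷) ≈ 4.948×10⁵ m/s.
B = mv/(|q|r) = (8.31×10⁻²⁷)(4.948×10⁵)/((1.602×10⁻¹⁹)(0.0218)) ≈ 1.18 T.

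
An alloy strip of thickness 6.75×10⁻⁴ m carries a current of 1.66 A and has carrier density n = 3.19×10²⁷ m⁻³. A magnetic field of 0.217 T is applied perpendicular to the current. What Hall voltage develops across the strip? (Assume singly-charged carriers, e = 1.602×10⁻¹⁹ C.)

V_H = IB/(n e t).
V_H = (1.66)(0.217)/((3.19×10²⁷)(1.602×10⁻¹⁹)(6.75×10⁻⁴)) ≈ 1.04×10⁻⁶ V.

V_H ≈ 1.04×10⁻⁶ V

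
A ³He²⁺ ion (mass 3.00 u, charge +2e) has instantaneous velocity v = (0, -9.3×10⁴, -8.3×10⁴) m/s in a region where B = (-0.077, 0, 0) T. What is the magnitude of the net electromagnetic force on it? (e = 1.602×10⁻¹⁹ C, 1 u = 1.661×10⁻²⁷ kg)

|F| ≈ 3.08×10⁻¹⁵ N

v×B = (0, 6390, -7160) N/C.
F = q v×B = (3.204×10⁻¹⁹ C)·(0, 6390, -7160) = (0, 2.05×10⁻¹⁵, -2.29×10⁻¹⁵) N.
|F| = 3.08×10⁻¹⁵ N.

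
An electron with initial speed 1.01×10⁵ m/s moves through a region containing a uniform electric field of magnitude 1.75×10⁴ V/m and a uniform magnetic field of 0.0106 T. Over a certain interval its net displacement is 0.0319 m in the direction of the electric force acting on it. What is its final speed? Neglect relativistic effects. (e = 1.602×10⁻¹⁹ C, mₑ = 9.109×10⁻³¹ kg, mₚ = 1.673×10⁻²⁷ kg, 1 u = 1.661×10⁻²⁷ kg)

v_f ≈ 1.40×10⁷ m/s

B does no work; ΔKE = |q|E d.
½mv_f² = ½mv₀² + |q|Ed = ½(9.109×10⁻³¹)(1.01×10⁵)² + (1.602×10⁻¹⁹)(1.75×10⁴)(0.0319) ≈ 4.646×10⁻²¹ J + 8.943×10⁻¹⁷ J ≈ 8.944×10⁻¹⁷ J.
v_f = √(2·8.944×10⁻¹⁷/9.109×10⁻³¹) ≈ 1.40×10⁷ m/s.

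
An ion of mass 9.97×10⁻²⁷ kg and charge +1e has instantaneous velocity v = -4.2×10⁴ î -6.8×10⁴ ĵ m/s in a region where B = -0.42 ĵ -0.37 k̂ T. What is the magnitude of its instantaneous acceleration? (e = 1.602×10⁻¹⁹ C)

v×B = (2.52×10⁴, -1.55×10⁴, 1.76×10⁴) N/C.
F = q v×B = (1.602×10⁻¹⁹ C)·(2.52×10⁴, -1.55×10⁴, 1.76×10⁴) = (4.03×10⁻¹⁵, -2.49×10⁻¹⁵, 2.83×10⁻¹⁵) N.
|a| = |F|/m = 5.516×10⁻¹⁵/9.97×10⁻²⁷ ≈ 5.53×10¹¹ m/s².

|a| ≈ 5.53×10¹¹ m/s²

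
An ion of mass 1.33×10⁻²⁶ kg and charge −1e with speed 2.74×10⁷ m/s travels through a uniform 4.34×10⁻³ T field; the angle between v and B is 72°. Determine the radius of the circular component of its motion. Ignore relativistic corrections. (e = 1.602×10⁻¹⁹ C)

v⊥ = v sinθ = 2.74×10⁷·sin72° ≈ 2.606×10⁷ m/s.
r = m v⊥/(|q|B) = (1.33×10⁻²⁶)(2.606×10⁷)/((1.602×10⁻¹⁹)(4.34×10⁻³)) ≈ 498 m.

r ≈ 498 m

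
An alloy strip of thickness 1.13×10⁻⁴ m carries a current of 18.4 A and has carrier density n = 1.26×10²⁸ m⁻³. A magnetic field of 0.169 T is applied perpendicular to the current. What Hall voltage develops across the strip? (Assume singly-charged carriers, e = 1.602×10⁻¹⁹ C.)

V_H = IB/(n e t).
V_H = (18.4)(0.169)/((1.26×10²⁸)(1.602×10⁻¹⁹)(1.13×10⁻⁴)) ≈ 1.36×10⁻⁵ V.

V_H ≈ 1.36×10⁻⁵ V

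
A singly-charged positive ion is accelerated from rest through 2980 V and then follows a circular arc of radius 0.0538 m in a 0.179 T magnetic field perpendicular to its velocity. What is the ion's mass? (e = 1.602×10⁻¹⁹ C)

m ≈ 2.49×10⁻²⁷ kg

Combine |q|V = ½mv² and r = mv/(|q|B): eliminate v to get m = qB²r²/(2V).
m = (1.602×10⁻¹⁹)(0.179)²(0.0538)²/(2·2980) ≈ 2.49×10⁻²⁷ kg.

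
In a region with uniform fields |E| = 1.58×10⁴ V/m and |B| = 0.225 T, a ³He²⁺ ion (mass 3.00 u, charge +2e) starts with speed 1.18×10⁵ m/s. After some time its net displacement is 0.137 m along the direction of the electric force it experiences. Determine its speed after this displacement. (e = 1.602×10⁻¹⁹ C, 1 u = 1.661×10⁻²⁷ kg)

B does no work; ΔKE = |q|E d.
½mv_f² = ½mv₀² + |q|Ed = ½(4.983×10⁻²⁷)(1.18×10⁵)² + (3.204×10⁻¹⁹)(1.58×10⁴)(0.137) ≈ 3.469×10⁻¹⁷ J + 6.935×10⁻¹⁶ J ≈ 7.282×10⁻¹⁶ J.
v_f = √(2·7.282×10⁻¹⁶/4.983×10⁻²⁷) ≈ 5.41×10⁵ m/s.

v_f ≈ 5.41×10⁵ m/s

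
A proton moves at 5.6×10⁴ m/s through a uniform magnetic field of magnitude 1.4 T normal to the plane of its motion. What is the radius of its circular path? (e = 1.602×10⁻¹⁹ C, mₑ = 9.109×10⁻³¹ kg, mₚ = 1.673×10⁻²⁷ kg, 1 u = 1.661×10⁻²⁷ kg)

r ≈ 4.2×10⁻⁴ m

The magnetic force provides the centripetal force: |q|vB = mv²/r.
r = mv/(|q|B) = (1.673×10⁻²⁷)(5.6×10⁴)/((1.602×10⁻¹⁹)(1.4)) ≈ 4.2×10⁻⁴ m.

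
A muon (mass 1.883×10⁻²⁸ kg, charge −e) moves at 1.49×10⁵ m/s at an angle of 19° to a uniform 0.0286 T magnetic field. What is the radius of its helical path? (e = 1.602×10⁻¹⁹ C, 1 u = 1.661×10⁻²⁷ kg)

v⊥ = v sinθ = 1.49×10⁵·sin19° ≈ 4.851×10⁴ m/s.
r = m v⊥/(|q|B) = (1.883×10⁻²⁸)(4.851×10⁴)/((1.602×10⁻¹⁹)(0.0286)) ≈ 1.99×10⁻³ m.

r ≈ 1.99×10⁻³ m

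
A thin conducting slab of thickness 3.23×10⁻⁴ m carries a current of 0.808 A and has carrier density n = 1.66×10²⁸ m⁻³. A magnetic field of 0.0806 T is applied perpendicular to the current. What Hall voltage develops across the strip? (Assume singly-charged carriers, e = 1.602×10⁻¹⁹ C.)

V_H ≈ 7.58×10⁻⁸ V

V_H = IB/(n e t).
V_H = (0.808)(0.0806)/((1.66×10²⁸)(1.602×10⁻¹⁹)(3.23×10⁻⁴)) ≈ 7.58×10⁻⁸ V.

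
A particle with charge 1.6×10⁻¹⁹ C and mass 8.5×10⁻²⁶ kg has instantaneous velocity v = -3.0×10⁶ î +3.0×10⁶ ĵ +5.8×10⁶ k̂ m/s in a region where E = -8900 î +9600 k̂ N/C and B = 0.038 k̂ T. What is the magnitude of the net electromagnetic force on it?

v×B = (1.14×10⁵, 1.14×10⁵, 0) N/C.
E + v×B = (1.05×10⁵, 1.14×10⁵, 9600) N/C.
F = q(E + v×B) = (1.6×10⁻¹⁹ C)·(1.05×10⁵, 1.14×10⁵, 9600) = (1.68×10⁻¹⁴, 1.82×10⁻¹⁴, 1.54×10⁻¹⁵) N.
|F| = 2.49×10⁻¹⁴ N.

|F| ≈ 2.49×10⁻¹⁴ N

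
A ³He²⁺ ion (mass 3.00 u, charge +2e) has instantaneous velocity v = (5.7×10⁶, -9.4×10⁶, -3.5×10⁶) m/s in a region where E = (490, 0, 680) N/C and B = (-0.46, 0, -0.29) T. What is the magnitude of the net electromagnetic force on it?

v×B = (2.73×10⁶, 3.26×10⁶, -4.32×10⁶) N/C.
E + v×B = (2.73×10⁶, 3.26×10⁶, -4.32×10⁶) N/C.
F = q(E + v×B) = (3.204×10⁻¹⁹ C)·(2.73×10⁶, 3.26×10⁶, -4.32×10⁶) = (8.74×10⁻¹³, 1.05×10⁻¹², -1.39×10⁻¹²) N.
|F| = 1.94×10⁻¹² N.

|F| ≈ 1.94×10⁻¹² N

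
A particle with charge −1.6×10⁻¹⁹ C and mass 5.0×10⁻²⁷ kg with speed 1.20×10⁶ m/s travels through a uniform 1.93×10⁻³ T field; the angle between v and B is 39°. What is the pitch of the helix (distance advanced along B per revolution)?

p ≈ 94.9 m

v∥ = v cosθ = 1.20×10⁶·cos39° ≈ 9.326×10⁵ m/s.
T = 2πm/(|q|B) = 2π(5.0×10⁻²⁷)/((1.6×10⁻¹⁹)(1.93×10⁻³)) ≈ 1.017×10⁻⁴ s.
pitch = v∥ T = (9.326×10⁵)(1.017×10⁻⁴) ≈ 94.9 m.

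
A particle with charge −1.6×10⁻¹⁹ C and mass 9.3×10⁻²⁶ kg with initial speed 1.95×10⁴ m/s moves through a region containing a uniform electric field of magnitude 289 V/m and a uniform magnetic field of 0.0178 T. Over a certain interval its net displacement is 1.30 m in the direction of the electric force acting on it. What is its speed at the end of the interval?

B does no work; ΔKE = |q|E d.
½mv_f² = ½mv₀² + |q|Ed = ½(9.3×10⁻²⁶)(1.95×10⁴)² + (1.6×10⁻¹⁹)(289)(1.30) ≈ 1.768×10⁻¹⁷ J + 6.011×10⁻¹⁷ J ≈ 7.779×10⁻¹⁷ J.
v_f = √(2·7.779×10⁻¹⁷/9.3×10⁻²⁶) ≈ 4.09×10⁴ m/s.

v_f ≈ 4.09×10⁴ m/s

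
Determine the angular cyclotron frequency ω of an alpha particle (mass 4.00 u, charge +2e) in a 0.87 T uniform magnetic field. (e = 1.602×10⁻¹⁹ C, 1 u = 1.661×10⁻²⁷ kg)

ω = |q|B/m.
ω = (3.204×10⁻¹⁹)(0.87)/6.644×10⁻²⁷ ≈ 4.2×10⁷ rad/s.

ω ≈ 4.2×10⁷ rad/s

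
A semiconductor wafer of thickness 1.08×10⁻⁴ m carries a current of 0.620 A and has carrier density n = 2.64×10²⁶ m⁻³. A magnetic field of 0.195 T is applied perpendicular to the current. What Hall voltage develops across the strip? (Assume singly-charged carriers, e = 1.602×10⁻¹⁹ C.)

V_H = IB/(n e t).
V_H = (0.620)(0.195)/((2.64×10²⁶)(1.602×10⁻¹⁹)(1.08×10⁻⁴)) ≈ 2.65×10⁻⁵ V.

V_H ≈ 2.65×10⁻⁵ V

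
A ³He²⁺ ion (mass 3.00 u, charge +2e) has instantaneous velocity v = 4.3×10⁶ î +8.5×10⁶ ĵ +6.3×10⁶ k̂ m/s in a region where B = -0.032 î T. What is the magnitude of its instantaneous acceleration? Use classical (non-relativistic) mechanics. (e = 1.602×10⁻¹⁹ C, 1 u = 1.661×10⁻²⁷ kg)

|a| ≈ 2.18×10¹³ m/s²

v×B = (0, -2.02×10⁵, 2.72×10⁵) N/C.
F = q v×B = (3.204×10⁻¹⁹ C)·(0, -2.02×10⁵, 2.72×10⁵) = (0, -6.46×10⁻¹⁴, 8.71×10⁻¹⁴) N.
|a| = |F|/m = 1.085×10⁻¹³/4.983×10⁻²⁷ ≈ 2.18×10¹³ m/s².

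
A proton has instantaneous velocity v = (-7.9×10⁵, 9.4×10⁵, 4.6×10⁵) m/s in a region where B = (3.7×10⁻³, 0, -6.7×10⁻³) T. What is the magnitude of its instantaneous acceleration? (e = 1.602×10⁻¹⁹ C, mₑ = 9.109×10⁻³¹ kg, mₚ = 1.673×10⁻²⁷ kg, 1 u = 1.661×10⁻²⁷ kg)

v×B = (-6300, -3590, -3480) N/C.
F = q v×B = (1.602×10⁻¹⁹ C)·(-6300, -3590, -3480) = (-1.01×10⁻¹⁵, -5.75×10⁻¹⁶, -5.57×10⁻¹⁶) N.
|a| = |F|/m = 1.288×10⁻¹⁵/1.673×10⁻²⁷ ≈ 7.70×10¹¹ m/s².

|a| ≈ 7.70×10¹¹ m/s²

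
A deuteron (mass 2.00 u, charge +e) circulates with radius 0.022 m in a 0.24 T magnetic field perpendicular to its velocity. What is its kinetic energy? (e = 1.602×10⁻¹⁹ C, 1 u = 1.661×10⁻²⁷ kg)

v = |q|Br/m, then KE = ½mv² = (qBr)²/(2m).
v = (1.602×10⁻¹⁹)(0.24)(0.022)/3.322×10⁻²⁷ ≈ 2.546×10⁵ m/s.
KE = ½(3.322×10⁻²⁷)(2.546×10⁵)² ≈ 1.1×10⁻¹⁶ J.

KE ≈ 1.1×10⁻¹⁶ J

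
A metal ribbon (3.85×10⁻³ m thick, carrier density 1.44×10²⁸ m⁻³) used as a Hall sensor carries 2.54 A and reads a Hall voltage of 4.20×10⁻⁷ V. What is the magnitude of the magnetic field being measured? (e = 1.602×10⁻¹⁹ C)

B ≈ 1.47 T

From V_H = IB/(n e t), B = V_H n e t / I.
B = (4.20×10⁻⁷)(1.44×10²⁸)(1.602×10⁻¹⁹)(3.85×10⁻³)/2.54 ≈ 1.47 T.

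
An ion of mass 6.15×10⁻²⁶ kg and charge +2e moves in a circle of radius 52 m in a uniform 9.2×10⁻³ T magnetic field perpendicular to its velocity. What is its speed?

From |q|vB = mv²/r, v = |q|Br/m.
v = (3.204×10⁻¹⁹)(9.2×10⁻³)(52)/6.15×10⁻²⁶ ≈ 2.5×10⁶ m/s.

v ≈ 2.5×10⁶ m/s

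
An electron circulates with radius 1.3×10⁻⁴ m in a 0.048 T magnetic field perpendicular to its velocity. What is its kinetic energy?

KE ≈ 3.4 eV

v = |q|Br/m, then KE = ½mv² = (qBr)²/(2m).
v = (1.602×10⁻¹⁹)(0.048)(1.3×10⁻⁴)/9.109×10⁻³¹ ≈ 1.097×10⁶ m/s.
KE = ½(9.109×10⁻³¹)(1.097×10⁶)² ≈ 5.5×10⁻¹⁹ J = 3.4 eV.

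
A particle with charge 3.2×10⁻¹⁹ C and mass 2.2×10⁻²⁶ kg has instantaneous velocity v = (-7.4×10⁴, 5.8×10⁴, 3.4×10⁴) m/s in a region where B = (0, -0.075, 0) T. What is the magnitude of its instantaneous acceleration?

v×B = (2550, 0, 5550) N/C.
F = q v×B = (3.2×10⁻¹⁹ C)·(2550, 0, 5550) = (8.16×10⁻¹⁶, 0, 1.78×10⁻¹⁵) N.
|a| = |F|/m = 1.954×10⁻¹⁵/2.2×10⁻²⁶ ≈ 8.88×10¹⁰ m/s².

|a| ≈ 8.88×10¹⁰ m/s²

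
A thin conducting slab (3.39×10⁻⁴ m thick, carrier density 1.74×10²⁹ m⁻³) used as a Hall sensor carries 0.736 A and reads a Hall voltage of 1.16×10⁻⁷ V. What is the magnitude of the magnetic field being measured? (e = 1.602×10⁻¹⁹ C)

From V_H = IB/(n e t), B = V_H n e t / I.
B = (1.16×10⁻⁷)(1.74×10²⁹)(1.602×10⁻¹⁹)(3.39×10⁻⁴)/0.736 ≈ 1.49 T.

B ≈ 1.49 T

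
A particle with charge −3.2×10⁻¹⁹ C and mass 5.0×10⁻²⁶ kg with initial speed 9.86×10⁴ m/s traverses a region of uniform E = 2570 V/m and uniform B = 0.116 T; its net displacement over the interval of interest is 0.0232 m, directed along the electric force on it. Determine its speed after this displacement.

v_f ≈ 1.02×10⁵ m/s

B does no work; ΔKE = |q|E d.
½mv_f² = ½mv₀² + |q|Ed = ½(5.0×10⁻²⁶)(9.86×10⁴)² + (3.2×10⁻¹⁹)(2570)(0.0232) ≈ 2.430×10⁻¹⁶ J + 1.908×10⁻¹⁷ J ≈ 2.621×10⁻¹⁶ J.
v_f = √(2·2.621×10⁻¹⁶/5.0×10⁻²⁶) ≈ 1.02×10⁵ m/s.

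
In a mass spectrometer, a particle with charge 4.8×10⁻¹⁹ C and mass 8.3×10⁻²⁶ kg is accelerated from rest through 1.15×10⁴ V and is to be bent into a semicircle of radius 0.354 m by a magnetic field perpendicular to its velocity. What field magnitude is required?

B ≈ 0.178 T

v = √(2|q|V/m) = √(2·4.8×10⁻¹⁹·1.15×10⁴/8.3×10⁻²⁶) ≈ 3.647×10⁵ m/s.
B = mv/(|q|r) = (8.3×10⁻²⁶)(3.647×10⁵)/((4.8×10⁻¹⁹)(0.354)) ≈ 0.178 T.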